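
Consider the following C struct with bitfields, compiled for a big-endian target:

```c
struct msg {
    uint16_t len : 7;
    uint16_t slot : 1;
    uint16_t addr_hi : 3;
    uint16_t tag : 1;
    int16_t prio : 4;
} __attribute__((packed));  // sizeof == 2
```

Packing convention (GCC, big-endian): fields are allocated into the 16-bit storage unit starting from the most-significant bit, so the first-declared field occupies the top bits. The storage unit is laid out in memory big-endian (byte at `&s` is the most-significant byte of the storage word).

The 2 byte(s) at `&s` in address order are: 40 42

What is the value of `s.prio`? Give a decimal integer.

2

[0]=0x40 [1]=0x42 (big-endian) → word 0x4042
len [9+:7] = (word>>9) & 0x7f = 32
slot [8+:1] = (word>>8) & 0x1 = 0
addr_hi [5+:3] = (word>>5) & 0x7 = 2
tag [4+:1] = (word>>4) & 0x1 = 0
prio [0+:4] = (word>>0) & 0xf = 2  ←
prio signed 4b, MSB=0: value = 2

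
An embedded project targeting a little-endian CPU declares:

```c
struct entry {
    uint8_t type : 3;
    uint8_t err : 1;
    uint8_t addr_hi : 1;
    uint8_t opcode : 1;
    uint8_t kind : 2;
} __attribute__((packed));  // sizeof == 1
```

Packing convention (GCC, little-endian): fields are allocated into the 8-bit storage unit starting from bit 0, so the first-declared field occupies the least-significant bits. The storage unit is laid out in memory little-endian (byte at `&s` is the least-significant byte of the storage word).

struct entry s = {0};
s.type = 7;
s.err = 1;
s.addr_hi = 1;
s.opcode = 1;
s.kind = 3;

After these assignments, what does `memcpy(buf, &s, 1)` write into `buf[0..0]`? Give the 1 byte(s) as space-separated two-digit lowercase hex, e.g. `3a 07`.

type:3 = 7 → 0x7 << 0 → word 0x07
err:1 = 1 → 0x1 << 3 → word 0x0f
addr_hi:1 = 1 → 0x1 << 4 → word 0x1f
opcode:1 = 1 → 0x1 << 5 → word 0x3f
kind:2 = 3 → 0x3 << 6 → word 0xff
word = 0xff → little-endian bytes:
  [0]=0xff

ff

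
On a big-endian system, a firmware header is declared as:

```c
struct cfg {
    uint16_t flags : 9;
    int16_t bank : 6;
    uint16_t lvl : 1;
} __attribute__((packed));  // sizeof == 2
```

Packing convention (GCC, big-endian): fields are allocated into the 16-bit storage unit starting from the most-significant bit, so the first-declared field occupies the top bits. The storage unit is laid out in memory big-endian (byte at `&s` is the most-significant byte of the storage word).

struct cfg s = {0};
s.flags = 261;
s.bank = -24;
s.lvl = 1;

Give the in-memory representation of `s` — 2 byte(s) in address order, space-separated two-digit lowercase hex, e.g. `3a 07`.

flags:9 = 261 → 0x105 << 7 → word 0x8280
bank:6 = -24 → 0x28 << 1 → word 0x82d0
lvl:1 = 1 → 0x1 << 0 → word 0x82d1
word = 0x82d1 → big-endian bytes:
  [0]=0x82  [1]=0xd1

82 d1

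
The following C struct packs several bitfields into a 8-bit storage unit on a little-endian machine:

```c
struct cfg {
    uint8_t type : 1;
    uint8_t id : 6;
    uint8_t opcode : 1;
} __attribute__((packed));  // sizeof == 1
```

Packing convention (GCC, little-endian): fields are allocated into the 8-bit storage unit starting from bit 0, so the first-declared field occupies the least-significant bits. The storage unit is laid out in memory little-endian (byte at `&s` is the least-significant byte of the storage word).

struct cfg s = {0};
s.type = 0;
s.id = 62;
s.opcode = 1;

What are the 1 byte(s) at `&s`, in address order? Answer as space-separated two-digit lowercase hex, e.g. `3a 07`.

fc

type:1 = 0 → 0x0 << 0 → word 0x00
id:6 = 62 → 0x3e << 1 → word 0x7c
opcode:1 = 1 → 0x1 << 7 → word 0xfc
word = 0xfc → little-endian bytes:
  [0]=0xfc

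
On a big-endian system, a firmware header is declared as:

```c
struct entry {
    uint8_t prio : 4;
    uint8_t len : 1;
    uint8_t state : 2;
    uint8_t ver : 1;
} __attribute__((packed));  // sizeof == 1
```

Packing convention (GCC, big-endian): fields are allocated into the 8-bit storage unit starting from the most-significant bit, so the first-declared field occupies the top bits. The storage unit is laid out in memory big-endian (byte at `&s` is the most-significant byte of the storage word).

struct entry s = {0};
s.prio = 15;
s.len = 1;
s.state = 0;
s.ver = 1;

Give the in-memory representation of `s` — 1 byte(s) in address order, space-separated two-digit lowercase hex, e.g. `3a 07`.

f9

[4+:4] prio=15 & 0xf = 0xf; word=0xf0
[3+:1] len=1 & 0x1 = 0x1; word=0xf8
[1+:2] state=0 & 0x3 = 0x0; word=0xf8
[0+:1] ver=1 & 0x1 = 0x1; word=0xf9
word = 0xf9 → big-endian bytes:
  [0]=0xf9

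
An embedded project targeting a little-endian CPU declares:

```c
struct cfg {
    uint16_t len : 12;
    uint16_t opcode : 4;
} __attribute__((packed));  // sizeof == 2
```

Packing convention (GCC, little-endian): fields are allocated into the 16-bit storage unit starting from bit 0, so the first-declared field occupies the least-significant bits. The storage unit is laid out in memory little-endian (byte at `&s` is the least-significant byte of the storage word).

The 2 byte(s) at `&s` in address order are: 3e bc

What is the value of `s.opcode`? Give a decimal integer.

11

[0]=0x3e [1]=0xbc (little-endian) → word 0xbc3e
len [0+:12] = (word>>0) & 0xfff = 3134
opcode [12+:4] = (word>>12) & 0xf = 11  ←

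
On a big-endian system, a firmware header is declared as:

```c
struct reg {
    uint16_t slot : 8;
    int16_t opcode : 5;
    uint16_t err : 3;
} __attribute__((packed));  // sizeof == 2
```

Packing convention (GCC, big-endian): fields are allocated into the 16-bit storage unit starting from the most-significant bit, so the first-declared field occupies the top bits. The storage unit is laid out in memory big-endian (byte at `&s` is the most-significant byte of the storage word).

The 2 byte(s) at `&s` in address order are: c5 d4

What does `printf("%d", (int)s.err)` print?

[0]=0xc5 [1]=0xd4 (big-endian) → word 0xc5d4
slot:8 @ bit 8 → (0xc5d4>>8)&0xff = 0xc5
opcode:5 @ bit 3 → (0xc5d4>>3)&0x1f = 0x1a
err:3 @ bit 0 → (0xc5d4>>0)&0x7 = 0x4  ←

4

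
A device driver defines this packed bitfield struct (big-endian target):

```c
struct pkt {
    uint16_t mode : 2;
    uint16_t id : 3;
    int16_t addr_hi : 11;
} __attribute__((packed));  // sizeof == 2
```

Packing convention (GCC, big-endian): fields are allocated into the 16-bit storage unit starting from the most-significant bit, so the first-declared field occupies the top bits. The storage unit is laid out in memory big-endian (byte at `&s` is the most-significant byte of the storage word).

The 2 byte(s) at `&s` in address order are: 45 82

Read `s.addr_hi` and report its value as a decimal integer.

[0]=0x45 [1]=0x82 (big-endian) → word 0x4582
mode:2 @ bit 14 → (0x4582>>14)&0x3 = 0x1
id:3 @ bit 11 → (0x4582>>11)&0x7 = 0x0
addr_hi:11 @ bit 0 → (0x4582>>0)&0x7ff = 0x582  ←
addr_hi signed 11b, MSB=1: 1410 - 2048 = -638

-638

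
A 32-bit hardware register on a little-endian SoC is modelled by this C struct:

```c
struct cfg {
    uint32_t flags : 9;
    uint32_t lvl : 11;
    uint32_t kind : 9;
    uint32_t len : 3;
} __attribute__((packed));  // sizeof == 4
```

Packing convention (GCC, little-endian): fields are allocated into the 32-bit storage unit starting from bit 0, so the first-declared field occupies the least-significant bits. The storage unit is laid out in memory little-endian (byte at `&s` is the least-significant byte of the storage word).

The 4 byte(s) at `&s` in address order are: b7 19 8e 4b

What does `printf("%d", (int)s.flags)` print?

439

[0]=0xb7 [1]=0x19 [2]=0x8e [3]=0x4b (little-endian) → word 0x4b8e19b7
flags:9 @ bit 0 → (0x4b8e19b7>>0)&0x1ff = 0x1b7  ←
lvl:11 @ bit 9 → (0x4b8e19b7>>9)&0x7ff = 0x70c
kind:9 @ bit 20 → (0x4b8e19b7>>20)&0x1ff = 0xb8
len:3 @ bit 29 → (0x4b8e19b7>>29)&0x7 = 0x2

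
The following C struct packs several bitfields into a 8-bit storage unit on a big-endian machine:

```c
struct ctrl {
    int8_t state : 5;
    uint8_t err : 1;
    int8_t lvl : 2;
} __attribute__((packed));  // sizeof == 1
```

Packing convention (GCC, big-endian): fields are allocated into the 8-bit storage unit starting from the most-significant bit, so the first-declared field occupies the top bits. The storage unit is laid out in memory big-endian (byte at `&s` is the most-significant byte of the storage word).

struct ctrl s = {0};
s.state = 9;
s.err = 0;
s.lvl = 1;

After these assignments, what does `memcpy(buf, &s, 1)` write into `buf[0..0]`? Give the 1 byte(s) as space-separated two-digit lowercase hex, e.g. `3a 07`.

state:5 = 9 → 0x9 << 3 → word 0x48
err:1 = 0 → 0x0 << 2 → word 0x48
lvl:2 = 1 → 0x1 << 0 → word 0x49
word = 0x49 → big-endian bytes:
  [0]=0x49

49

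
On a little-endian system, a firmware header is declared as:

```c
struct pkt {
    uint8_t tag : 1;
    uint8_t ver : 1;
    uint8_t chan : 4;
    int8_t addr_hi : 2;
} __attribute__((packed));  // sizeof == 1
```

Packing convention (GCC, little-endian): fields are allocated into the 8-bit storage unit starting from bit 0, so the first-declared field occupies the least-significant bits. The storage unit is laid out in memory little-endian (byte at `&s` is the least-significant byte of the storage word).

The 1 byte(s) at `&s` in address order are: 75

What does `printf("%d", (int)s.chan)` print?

[0]=0x75 (little-endian) → word 0x75
tag [0+:1] = (word>>0) & 0x1 = 1
ver [1+:1] = (word>>1) & 0x1 = 0
chan [2+:4] = (word>>2) & 0xf = 13  ←
addr_hi [6+:2] = (word>>6) & 0x3 = 1

13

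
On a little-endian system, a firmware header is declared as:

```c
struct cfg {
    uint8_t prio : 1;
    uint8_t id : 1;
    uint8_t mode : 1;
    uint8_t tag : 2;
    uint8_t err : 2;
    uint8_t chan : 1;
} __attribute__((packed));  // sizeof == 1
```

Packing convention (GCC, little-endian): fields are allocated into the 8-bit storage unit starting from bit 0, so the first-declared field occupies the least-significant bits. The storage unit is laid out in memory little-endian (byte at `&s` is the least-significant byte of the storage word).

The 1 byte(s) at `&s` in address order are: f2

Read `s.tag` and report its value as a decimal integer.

[0]=0xf2 (little-endian) → word 0xf2
prio:1 @ bit 0 → (0xf2>>0)&0x1 = 0x0
id:1 @ bit 1 → (0xf2>>1)&0x1 = 0x1
mode:1 @ bit 2 → (0xf2>>2)&0x1 = 0x0
tag:2 @ bit 3 → (0xf2>>3)&0x3 = 0x2  ←
err:2 @ bit 5 → (0xf2>>5)&0x3 = 0x3
chan:1 @ bit 7 → (0xf2>>7)&0x1 = 0x1

2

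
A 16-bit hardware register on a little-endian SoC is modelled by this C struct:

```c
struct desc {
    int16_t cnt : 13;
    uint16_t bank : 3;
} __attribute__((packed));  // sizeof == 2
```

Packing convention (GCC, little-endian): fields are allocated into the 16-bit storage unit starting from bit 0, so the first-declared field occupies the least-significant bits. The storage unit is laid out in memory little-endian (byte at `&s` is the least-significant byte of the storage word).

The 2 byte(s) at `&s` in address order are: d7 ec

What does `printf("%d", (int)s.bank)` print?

7

[0]=0xd7 [1]=0xec (little-endian) → word 0xecd7
cnt [0+:13] = (word>>0) & 0x1fff = 3287
bank [13+:3] = (word>>13) & 0x7 = 7  ←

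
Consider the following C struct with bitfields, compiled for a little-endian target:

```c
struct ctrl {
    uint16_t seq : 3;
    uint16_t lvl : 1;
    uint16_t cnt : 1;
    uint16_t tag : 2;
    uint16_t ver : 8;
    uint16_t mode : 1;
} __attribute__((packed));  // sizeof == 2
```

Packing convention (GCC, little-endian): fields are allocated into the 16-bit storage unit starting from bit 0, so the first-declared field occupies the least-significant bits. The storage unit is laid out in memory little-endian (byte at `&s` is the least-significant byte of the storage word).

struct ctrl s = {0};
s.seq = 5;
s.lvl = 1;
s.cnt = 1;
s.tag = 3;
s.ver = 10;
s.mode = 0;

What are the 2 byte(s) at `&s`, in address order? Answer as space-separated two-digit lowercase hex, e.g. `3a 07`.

seq (3b) val=5 bits=0x5 at bit 0: 0x0005
lvl (1b) val=1 bits=0x1 at bit 3: 0x000d
cnt (1b) val=1 bits=0x1 at bit 4: 0x001d
tag (2b) val=3 bits=0x3 at bit 5: 0x007d
ver (8b) val=10 bits=0xa at bit 7: 0x057d
mode (1b) val=0 bits=0x0 at bit 15: 0x057d
word = 0x057d → little-endian bytes:
  [0]=0x7d  [1]=0x05

7d 05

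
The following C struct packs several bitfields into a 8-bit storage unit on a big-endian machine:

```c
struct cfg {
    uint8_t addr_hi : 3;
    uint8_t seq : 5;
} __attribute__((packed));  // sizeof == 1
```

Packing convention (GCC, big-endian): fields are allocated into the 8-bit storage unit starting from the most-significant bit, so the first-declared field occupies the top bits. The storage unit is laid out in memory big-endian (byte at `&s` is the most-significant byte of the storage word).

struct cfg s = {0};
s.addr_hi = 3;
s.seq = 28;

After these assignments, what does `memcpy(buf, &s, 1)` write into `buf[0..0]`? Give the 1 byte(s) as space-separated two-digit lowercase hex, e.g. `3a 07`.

7c

addr_hi:3 = 3 → 0x3 << 5 → word 0x60
seq:5 = 28 → 0x1c << 0 → word 0x7c
word = 0x7c → big-endian bytes:
  [0]=0x7c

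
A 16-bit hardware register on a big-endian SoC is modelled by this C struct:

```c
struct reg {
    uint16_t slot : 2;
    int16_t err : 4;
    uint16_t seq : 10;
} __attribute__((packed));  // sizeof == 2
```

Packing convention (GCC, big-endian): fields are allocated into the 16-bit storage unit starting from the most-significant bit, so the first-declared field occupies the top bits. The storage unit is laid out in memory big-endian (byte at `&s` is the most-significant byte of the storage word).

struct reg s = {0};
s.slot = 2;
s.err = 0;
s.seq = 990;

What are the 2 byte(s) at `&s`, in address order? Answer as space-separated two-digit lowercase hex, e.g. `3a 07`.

[14+:2] slot=2 & 0x3 = 0x2; word=0x8000
[10+:4] err=0 & 0xf = 0x0; word=0x8000
[0+:10] seq=990 & 0x3ff = 0x3de; word=0x83de
word = 0x83de → big-endian bytes:
  [0]=0x83  [1]=0xde

83 de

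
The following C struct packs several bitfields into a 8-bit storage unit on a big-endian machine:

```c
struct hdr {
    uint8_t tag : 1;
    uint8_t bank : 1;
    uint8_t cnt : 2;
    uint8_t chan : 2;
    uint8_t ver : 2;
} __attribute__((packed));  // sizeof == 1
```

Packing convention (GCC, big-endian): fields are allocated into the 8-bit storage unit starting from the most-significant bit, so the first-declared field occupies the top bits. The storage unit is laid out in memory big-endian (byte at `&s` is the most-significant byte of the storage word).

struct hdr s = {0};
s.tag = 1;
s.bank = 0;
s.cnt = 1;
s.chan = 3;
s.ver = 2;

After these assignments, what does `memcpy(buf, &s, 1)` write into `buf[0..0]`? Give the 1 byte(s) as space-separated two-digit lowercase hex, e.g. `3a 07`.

9e

tag:1 = 1 → 0x1 << 7 → word 0x80
bank:1 = 0 → 0x0 << 6 → word 0x80
cnt:2 = 1 → 0x1 << 4 → word 0x90
chan:2 = 3 → 0x3 << 2 → word 0x9c
ver:2 = 2 → 0x2 << 0 → word 0x9e
word = 0x9e → big-endian bytes:
  [0]=0x9e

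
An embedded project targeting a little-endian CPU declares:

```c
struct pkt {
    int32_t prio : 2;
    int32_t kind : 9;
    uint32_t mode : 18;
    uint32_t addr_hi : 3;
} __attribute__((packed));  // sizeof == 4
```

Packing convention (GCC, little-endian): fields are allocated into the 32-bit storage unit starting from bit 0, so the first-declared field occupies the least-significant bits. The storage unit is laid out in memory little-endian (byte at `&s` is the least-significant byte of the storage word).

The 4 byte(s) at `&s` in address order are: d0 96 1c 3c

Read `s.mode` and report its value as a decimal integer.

230290

[0]=0xd0 [1]=0x96 [2]=0x1c [3]=0x3c (little-endian) → word 0x3c1c96d0
prio:2 @ bit 0 → (0x3c1c96d0>>0)&0x3 = 0x0
kind:9 @ bit 2 → (0x3c1c96d0>>2)&0x1ff = 0x1b4
mode:18 @ bit 11 → (0x3c1c96d0>>11)&0x3ffff = 0x38392  ←
addr_hi:3 @ bit 29 → (0x3c1c96d0>>29)&0x7 = 0x1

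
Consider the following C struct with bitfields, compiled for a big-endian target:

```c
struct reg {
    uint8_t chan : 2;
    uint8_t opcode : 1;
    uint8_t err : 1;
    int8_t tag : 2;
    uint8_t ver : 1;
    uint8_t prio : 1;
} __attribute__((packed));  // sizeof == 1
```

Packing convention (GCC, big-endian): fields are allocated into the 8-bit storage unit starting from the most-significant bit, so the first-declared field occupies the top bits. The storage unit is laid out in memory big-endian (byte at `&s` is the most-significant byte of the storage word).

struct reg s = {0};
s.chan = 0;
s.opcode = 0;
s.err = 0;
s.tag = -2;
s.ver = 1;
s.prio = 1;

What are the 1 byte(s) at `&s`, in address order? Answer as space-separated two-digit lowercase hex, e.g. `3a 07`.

0b

chan:2 = 0 → 0x0 << 6 → word 0x00
opcode:1 = 0 → 0x0 << 5 → word 0x00
err:1 = 0 → 0x0 << 4 → word 0x00
tag:2 = -2 → 0x2 << 2 → word 0x08
ver:1 = 1 → 0x1 << 1 → word 0x0a
prio:1 = 1 → 0x1 << 0 → word 0x0b
word = 0x0b → big-endian bytes:
  [0]=0x0b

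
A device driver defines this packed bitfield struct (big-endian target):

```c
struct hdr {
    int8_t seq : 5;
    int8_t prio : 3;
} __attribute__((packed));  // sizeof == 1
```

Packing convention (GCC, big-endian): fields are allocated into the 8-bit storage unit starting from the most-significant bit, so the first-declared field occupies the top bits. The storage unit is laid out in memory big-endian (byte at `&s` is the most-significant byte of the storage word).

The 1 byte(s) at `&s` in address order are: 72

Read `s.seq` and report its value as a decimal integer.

[0]=0x72 (big-endian) → word 0x72
seq [3+:5] = (word>>3) & 0x1f = 14  ←
prio [0+:3] = (word>>0) & 0x7 = 2
seq signed 5b, MSB=0: value = 14

14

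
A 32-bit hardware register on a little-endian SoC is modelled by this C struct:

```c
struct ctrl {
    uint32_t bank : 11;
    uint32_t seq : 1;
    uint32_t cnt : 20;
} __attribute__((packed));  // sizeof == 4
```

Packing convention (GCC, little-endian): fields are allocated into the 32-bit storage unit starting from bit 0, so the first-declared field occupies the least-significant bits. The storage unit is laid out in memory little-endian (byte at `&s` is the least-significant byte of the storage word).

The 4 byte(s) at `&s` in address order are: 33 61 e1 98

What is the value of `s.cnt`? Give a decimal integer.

626198

[0]=0x33 [1]=0x61 [2]=0xe1 [3]=0x98 (little-endian) → word 0x98e16133
bank [0+:11] = (word>>0) & 0x7ff = 307
seq [11+:1] = (word>>11) & 0x1 = 0
cnt [12+:20] = (word>>12) & 0xfffff = 626198  ←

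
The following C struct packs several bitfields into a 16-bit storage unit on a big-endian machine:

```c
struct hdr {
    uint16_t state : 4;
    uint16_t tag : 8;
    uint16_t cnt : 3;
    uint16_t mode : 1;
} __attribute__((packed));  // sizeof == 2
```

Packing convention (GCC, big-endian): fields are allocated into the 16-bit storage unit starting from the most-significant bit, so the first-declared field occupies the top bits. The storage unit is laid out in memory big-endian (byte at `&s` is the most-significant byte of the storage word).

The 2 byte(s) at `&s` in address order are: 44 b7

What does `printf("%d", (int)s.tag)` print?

75

[0]=0x44 [1]=0xb7 (big-endian) → word 0x44b7
state [12+:4] = (word>>12) & 0xf = 4
tag [4+:8] = (word>>4) & 0xff = 75  ←
cnt [1+:3] = (word>>1) & 0x7 = 3
mode [0+:1] = (word>>0) & 0x1 = 1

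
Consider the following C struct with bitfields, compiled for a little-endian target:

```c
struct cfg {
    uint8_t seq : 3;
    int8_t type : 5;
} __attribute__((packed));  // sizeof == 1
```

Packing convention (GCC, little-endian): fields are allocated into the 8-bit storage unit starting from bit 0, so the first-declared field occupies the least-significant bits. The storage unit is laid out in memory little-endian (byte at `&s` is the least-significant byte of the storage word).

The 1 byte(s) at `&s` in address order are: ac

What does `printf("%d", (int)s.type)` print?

[0]=0xac (little-endian) → word 0xac
seq:3 @ bit 0 → (0xac>>0)&0x7 = 0x4
type:5 @ bit 3 → (0xac>>3)&0x1f = 0x15  ←
type signed 5b, MSB=1: 21 - 32 = -11

-11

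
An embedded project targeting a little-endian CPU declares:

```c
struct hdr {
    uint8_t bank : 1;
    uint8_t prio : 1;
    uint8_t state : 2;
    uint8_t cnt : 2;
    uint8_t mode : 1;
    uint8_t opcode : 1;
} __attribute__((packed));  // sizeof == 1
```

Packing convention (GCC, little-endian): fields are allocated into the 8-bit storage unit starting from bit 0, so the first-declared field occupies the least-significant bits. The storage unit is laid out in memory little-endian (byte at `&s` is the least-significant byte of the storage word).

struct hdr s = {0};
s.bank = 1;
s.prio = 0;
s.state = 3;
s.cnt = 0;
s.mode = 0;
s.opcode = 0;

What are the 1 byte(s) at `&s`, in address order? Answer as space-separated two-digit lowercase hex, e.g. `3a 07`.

0d

[0+:1] bank=1 & 0x1 = 0x1; word=0x01
[1+:1] prio=0 & 0x1 = 0x0; word=0x01
[2+:2] state=3 & 0x3 = 0x3; word=0x0d
[4+:2] cnt=0 & 0x3 = 0x0; word=0x0d
[6+:1] mode=0 & 0x1 = 0x0; word=0x0d
[7+:1] opcode=0 & 0x1 = 0x0; word=0x0d
word = 0x0d → little-endian bytes:
  [0]=0x0d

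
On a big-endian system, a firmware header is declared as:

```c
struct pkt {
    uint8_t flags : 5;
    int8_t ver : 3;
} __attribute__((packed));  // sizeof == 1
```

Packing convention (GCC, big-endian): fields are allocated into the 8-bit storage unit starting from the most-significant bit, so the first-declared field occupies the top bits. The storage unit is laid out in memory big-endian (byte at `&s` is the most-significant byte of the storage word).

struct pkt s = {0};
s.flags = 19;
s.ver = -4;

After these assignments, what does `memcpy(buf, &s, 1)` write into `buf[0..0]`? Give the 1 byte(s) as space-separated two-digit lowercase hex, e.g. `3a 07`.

flags (5b) val=19 bits=0x13 at bit 3: 0x98
ver (3b) val=-4 bits=0x4 at bit 0: 0x9c
word = 0x9c → big-endian bytes:
  [0]=0x9c

9c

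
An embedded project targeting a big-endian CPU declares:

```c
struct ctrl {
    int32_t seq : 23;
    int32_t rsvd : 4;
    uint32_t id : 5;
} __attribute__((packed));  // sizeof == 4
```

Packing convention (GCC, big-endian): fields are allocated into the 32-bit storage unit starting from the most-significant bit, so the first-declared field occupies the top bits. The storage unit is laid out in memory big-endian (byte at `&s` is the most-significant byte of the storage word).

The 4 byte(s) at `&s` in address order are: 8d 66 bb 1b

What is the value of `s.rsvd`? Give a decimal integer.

[0]=0x8d [1]=0x66 [2]=0xbb [3]=0x1b (big-endian) → word 0x8d66bb1b
seq [9+:23] = (word>>9) & 0x7fffff = 4633437
rsvd [5+:4] = (word>>5) & 0xf = 8  ←
id [0+:5] = (word>>0) & 0x1f = 27
rsvd signed 4b, MSB=1: 8 - 16 = -8

-8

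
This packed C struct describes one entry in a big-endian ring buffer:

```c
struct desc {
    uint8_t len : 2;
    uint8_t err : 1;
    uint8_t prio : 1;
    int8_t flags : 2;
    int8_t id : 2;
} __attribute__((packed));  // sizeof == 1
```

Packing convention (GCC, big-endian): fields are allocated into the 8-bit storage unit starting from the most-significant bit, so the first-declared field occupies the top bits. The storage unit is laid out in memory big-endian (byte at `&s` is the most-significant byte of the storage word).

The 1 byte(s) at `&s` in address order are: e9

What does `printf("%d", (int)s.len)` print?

[0]=0xe9 (big-endian) → word 0xe9
len:2 @ bit 6 → (0xe9>>6)&0x3 = 0x3  ←
err:1 @ bit 5 → (0xe9>>5)&0x1 = 0x1
prio:1 @ bit 4 → (0xe9>>4)&0x1 = 0x0
flags:2 @ bit 2 → (0xe9>>2)&0x3 = 0x2
id:2 @ bit 0 → (0xe9>>0)&0x3 = 0x1

3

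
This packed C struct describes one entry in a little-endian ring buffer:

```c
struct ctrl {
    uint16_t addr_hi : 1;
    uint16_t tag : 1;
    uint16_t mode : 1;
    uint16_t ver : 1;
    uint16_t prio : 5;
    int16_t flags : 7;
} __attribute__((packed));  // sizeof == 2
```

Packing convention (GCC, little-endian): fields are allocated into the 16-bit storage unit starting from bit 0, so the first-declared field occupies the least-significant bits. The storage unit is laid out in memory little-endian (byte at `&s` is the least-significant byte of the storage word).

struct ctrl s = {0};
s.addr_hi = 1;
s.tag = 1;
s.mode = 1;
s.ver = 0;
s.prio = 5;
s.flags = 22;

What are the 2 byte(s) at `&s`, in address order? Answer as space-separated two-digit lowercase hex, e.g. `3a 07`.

57 2c

addr_hi (1b) val=1 bits=0x1 at bit 0: 0x0001
tag (1b) val=1 bits=0x1 at bit 1: 0x0003
mode (1b) val=1 bits=0x1 at bit 2: 0x0007
ver (1b) val=0 bits=0x0 at bit 3: 0x0007
prio (5b) val=5 bits=0x5 at bit 4: 0x0057
flags (7b) val=22 bits=0x16 at bit 9: 0x2c57
word = 0x2c57 → little-endian bytes:
  [0]=0x57  [1]=0x2c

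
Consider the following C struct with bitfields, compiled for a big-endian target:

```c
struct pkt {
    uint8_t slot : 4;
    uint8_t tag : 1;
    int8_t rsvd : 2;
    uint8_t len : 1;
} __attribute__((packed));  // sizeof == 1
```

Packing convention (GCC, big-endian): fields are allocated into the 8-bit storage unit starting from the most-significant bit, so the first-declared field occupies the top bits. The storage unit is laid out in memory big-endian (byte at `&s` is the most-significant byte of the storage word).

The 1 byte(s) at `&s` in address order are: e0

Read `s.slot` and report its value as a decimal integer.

[0]=0xe0 (big-endian) → word 0xe0
slot:4 @ bit 4 → (0xe0>>4)&0xf = 0xe  ←
tag:1 @ bit 3 → (0xe0>>3)&0x1 = 0x0
rsvd:2 @ bit 1 → (0xe0>>1)&0x3 = 0x0
len:1 @ bit 0 → (0xe0>>0)&0x1 = 0x0

14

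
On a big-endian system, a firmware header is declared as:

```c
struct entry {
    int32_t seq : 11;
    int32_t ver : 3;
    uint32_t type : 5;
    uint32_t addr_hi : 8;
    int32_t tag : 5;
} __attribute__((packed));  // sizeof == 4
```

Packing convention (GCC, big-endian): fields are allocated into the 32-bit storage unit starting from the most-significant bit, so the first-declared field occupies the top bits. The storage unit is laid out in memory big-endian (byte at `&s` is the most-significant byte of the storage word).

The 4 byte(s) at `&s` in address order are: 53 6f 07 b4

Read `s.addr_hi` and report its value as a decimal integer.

[0]=0x53 [1]=0x6f [2]=0x07 [3]=0xb4 (big-endian) → word 0x536f07b4
seq:11 @ bit 21 → (0x536f07b4>>21)&0x7ff = 0x29b
ver:3 @ bit 18 → (0x536f07b4>>18)&0x7 = 0x3
type:5 @ bit 13 → (0x536f07b4>>13)&0x1f = 0x18
addr_hi:8 @ bit 5 → (0x536f07b4>>5)&0xff = 0x3d  ←
tag:5 @ bit 0 → (0x536f07b4>>0)&0x1f = 0x14

61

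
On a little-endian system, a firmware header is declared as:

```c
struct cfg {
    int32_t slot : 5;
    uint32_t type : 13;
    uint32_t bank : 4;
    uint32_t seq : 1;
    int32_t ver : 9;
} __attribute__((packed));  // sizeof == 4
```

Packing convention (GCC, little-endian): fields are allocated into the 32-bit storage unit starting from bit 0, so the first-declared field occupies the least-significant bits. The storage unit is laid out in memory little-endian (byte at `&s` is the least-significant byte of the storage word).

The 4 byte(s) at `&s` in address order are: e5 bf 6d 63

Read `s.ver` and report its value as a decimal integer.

198

[0]=0xe5 [1]=0xbf [2]=0x6d [3]=0x63 (little-endian) → word 0x636dbfe5
slot [0+:5] = (word>>0) & 0x1f = 5
type [5+:13] = (word>>5) & 0x1fff = 3583
bank [18+:4] = (word>>18) & 0xf = 11
seq [22+:1] = (word>>22) & 0x1 = 1
ver [23+:9] = (word>>23) & 0x1ff = 198  ←
ver signed 9b, MSB=0: value = 198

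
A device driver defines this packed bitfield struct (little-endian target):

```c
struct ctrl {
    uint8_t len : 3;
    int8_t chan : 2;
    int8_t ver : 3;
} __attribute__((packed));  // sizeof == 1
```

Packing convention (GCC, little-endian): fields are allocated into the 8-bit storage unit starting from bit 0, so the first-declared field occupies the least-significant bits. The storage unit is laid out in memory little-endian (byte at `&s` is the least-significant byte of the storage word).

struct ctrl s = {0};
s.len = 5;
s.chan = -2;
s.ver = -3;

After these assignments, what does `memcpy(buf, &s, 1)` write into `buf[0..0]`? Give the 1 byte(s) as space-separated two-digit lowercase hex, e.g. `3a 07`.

len:3 = 5 → 0x5 << 0 → word 0x05
chan:2 = -2 → 0x2 << 3 → word 0x15
ver:3 = -3 → 0x5 << 5 → word 0xb5
word = 0xb5 → little-endian bytes:
  [0]=0xb5

b5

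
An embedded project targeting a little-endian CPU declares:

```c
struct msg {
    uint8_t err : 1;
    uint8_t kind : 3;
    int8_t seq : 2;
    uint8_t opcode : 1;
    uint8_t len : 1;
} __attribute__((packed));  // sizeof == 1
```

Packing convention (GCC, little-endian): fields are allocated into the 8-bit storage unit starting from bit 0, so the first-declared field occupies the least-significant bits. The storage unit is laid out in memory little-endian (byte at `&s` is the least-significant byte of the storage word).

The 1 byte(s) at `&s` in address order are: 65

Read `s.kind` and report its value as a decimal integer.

[0]=0x65 (little-endian) → word 0x65
err:1 @ bit 0 → (0x65>>0)&0x1 = 0x1
kind:3 @ bit 1 → (0x65>>1)&0x7 = 0x2  ←
seq:2 @ bit 4 → (0x65>>4)&0x3 = 0x2
opcode:1 @ bit 6 → (0x65>>6)&0x1 = 0x1
len:1 @ bit 7 → (0x65>>7)&0x1 = 0x0

2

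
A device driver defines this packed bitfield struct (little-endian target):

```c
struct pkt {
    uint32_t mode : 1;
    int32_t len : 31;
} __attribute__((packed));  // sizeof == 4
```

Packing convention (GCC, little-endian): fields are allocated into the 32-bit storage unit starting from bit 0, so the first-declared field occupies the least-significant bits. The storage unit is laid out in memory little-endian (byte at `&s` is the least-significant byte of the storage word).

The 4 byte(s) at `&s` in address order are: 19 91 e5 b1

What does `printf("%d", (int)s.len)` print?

[0]=0x19 [1]=0x91 [2]=0xe5 [3]=0xb1 (little-endian) → word 0xb1e59119
mode [0+:1] = (word>>0) & 0x1 = 1
len [1+:31] = (word>>1) & 0x7fffffff = 1492306060  ←
len signed 31b, MSB=1: 1492306060 - 2147483648 = -655177588

-655177588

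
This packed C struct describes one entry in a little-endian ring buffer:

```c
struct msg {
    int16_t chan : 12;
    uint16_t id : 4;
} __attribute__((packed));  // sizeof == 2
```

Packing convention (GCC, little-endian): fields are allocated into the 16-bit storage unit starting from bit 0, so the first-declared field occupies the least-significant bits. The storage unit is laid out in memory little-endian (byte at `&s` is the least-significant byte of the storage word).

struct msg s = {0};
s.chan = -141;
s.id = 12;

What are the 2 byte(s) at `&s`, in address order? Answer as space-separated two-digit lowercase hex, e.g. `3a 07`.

73 cf

chan:12 = -141 → 0xf73 << 0 → word 0x0f73
id:4 = 12 → 0xc << 12 → word 0xcf73
word = 0xcf73 → little-endian bytes:
  [0]=0x73  [1]=0xcf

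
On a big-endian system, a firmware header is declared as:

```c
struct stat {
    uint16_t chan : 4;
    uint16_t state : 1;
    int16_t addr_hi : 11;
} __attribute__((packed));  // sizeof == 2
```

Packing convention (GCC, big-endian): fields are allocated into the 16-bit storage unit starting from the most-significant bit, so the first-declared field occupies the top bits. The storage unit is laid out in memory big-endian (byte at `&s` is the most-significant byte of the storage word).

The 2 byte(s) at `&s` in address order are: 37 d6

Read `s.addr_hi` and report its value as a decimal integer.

[0]=0x37 [1]=0xd6 (big-endian) → word 0x37d6
chan:4 @ bit 12 → (0x37d6>>12)&0xf = 0x3
state:1 @ bit 11 → (0x37d6>>11)&0x1 = 0x0
addr_hi:11 @ bit 0 → (0x37d6>>0)&0x7ff = 0x7d6  ←
addr_hi signed 11b, MSB=1: 2006 - 2048 = -42

-42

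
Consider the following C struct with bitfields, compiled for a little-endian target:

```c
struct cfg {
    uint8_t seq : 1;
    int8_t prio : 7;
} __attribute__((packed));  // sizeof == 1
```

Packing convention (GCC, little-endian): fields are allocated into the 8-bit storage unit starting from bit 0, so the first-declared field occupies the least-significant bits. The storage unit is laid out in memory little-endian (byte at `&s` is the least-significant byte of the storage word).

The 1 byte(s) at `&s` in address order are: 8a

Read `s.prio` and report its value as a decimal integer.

[0]=0x8a (little-endian) → word 0x8a
seq [0+:1] = (word>>0) & 0x1 = 0
prio [1+:7] = (word>>1) & 0x7f = 69  ←
prio signed 7b, MSB=1: 69 - 128 = -59

-59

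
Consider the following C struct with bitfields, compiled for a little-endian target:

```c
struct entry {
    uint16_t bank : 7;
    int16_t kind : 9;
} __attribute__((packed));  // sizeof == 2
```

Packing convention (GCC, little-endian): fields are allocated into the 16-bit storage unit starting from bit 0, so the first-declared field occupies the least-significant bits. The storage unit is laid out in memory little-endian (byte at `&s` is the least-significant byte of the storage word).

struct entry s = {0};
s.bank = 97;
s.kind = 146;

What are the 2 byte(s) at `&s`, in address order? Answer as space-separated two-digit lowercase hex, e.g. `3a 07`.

bank (7b) val=97 bits=0x61 at bit 0: 0x0061
kind (9b) val=146 bits=0x92 at bit 7: 0x4961
word = 0x4961 → little-endian bytes:
  [0]=0x61  [1]=0x49

61 49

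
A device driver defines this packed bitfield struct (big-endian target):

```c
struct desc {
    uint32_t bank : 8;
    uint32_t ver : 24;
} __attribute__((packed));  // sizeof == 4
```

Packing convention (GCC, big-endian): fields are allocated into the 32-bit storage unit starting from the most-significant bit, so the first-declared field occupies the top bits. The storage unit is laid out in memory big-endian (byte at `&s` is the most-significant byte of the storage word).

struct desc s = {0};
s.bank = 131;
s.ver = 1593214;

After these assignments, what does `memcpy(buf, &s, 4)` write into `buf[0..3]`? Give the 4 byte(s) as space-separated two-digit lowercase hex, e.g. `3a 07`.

83 18 4f 7e

[24+:8] bank=131 & 0xff = 0x83; word=0x83000000
[0+:24] ver=1593214 & 0xffffff = 0x184f7e; word=0x83184f7e
word = 0x83184f7e → big-endian bytes:
  [0]=0x83  [1]=0x18  [2]=0x4f  [3]=0x7e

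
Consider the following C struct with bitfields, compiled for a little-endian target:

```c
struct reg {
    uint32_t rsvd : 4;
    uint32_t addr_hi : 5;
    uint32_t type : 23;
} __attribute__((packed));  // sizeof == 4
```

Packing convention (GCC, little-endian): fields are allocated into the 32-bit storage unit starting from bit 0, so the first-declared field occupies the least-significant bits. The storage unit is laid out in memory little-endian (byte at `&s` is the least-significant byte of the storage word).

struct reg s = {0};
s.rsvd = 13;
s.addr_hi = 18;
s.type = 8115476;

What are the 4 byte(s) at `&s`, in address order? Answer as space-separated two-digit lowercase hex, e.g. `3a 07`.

2d 29 aa f7

[0+:4] rsvd=13 & 0xf = 0xd; word=0x0000000d
[4+:5] addr_hi=18 & 0x1f = 0x12; word=0x0000012d
[9+:23] type=8115476 & 0x7fffff = 0x7bd514; word=0xf7aa292d
word = 0xf7aa292d → little-endian bytes:
  [0]=0x2d  [1]=0x29  [2]=0xaa  [3]=0xf7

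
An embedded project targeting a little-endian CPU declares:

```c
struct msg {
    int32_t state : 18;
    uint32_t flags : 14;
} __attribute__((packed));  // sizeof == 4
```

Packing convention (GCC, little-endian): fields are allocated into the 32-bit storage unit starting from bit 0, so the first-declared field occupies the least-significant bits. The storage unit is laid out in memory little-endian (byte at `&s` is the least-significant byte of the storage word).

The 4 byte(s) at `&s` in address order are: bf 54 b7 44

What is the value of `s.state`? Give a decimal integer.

[0]=0xbf [1]=0x54 [2]=0xb7 [3]=0x44 (little-endian) → word 0x44b754bf
state:18 @ bit 0 → (0x44b754bf>>0)&0x3ffff = 0x354bf  ←
flags:14 @ bit 18 → (0x44b754bf>>18)&0x3fff = 0x112d
state signed 18b, MSB=1: 218303 - 262144 = -43841

-43841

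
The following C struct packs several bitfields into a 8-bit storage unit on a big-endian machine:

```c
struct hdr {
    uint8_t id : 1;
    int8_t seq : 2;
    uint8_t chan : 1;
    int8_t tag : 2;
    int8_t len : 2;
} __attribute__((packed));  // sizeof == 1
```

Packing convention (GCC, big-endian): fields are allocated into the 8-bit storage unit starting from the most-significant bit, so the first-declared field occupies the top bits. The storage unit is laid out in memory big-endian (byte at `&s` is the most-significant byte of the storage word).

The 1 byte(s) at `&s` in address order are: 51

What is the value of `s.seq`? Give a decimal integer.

[0]=0x51 (big-endian) → word 0x51
id [7+:1] = (word>>7) & 0x1 = 0
seq [5+:2] = (word>>5) & 0x3 = 2  ←
chan [4+:1] = (word>>4) & 0x1 = 1
tag [2+:2] = (word>>2) & 0x3 = 0
len [0+:2] = (word>>0) & 0x3 = 1
seq signed 2b, MSB=1: 2 - 4 = -2

-2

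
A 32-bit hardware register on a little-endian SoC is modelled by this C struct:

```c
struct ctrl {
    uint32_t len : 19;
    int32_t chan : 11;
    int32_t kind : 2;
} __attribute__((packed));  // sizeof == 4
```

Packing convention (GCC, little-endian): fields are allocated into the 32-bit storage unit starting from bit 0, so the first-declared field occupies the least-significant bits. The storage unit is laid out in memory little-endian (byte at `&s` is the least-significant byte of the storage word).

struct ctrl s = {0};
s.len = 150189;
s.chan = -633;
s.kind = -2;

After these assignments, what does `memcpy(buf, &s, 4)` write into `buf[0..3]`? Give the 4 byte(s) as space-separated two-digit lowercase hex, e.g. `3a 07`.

ad 4a 3a ac

len (19b) val=150189 bits=0x24aad at bit 0: 0x00024aad
chan (11b) val=-633 bits=0x587 at bit 19: 0x2c3a4aad
kind (2b) val=-2 bits=0x2 at bit 30: 0xac3a4aad
word = 0xac3a4aad → little-endian bytes:
  [0]=0xad  [1]=0x4a  [2]=0x3a  [3]=0xac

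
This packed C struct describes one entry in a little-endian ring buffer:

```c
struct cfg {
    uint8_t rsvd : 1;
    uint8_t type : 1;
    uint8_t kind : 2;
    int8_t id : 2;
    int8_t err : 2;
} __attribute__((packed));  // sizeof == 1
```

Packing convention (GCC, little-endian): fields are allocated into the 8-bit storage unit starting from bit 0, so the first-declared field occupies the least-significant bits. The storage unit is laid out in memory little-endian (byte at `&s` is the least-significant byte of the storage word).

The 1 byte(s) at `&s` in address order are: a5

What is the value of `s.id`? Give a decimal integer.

-2

[0]=0xa5 (little-endian) → word 0xa5
rsvd [0+:1] = (word>>0) & 0x1 = 1
type [1+:1] = (word>>1) & 0x1 = 0
kind [2+:2] = (word>>2) & 0x3 = 1
id [4+:2] = (word>>4) & 0x3 = 2  ←
err [6+:2] = (word>>6) & 0x3 = 2
id signed 2b, MSB=1: 2 - 4 = -2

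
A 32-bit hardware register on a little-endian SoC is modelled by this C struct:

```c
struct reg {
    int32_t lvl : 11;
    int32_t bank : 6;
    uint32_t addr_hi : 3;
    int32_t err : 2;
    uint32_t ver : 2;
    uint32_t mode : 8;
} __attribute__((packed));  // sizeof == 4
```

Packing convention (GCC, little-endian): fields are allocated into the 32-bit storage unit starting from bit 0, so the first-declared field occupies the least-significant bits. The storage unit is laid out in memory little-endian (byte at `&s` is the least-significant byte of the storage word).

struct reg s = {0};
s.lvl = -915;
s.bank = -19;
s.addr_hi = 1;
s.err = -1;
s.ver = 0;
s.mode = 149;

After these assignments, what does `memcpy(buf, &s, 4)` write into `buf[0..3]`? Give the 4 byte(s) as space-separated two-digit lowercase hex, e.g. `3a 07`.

6d 6c 33 95

[0+:11] lvl=-915 & 0x7ff = 0x46d; word=0x0000046d
[11+:6] bank=-19 & 0x3f = 0x2d; word=0x00016c6d
[17+:3] addr_hi=1 & 0x7 = 0x1; word=0x00036c6d
[20+:2] err=-1 & 0x3 = 0x3; word=0x00336c6d
[22+:2] ver=0 & 0x3 = 0x0; word=0x00336c6d
[24+:8] mode=149 & 0xff = 0x95; word=0x95336c6d
word = 0x95336c6d → little-endian bytes:
  [0]=0x6d  [1]=0x6c  [2]=0x33  [3]=0x95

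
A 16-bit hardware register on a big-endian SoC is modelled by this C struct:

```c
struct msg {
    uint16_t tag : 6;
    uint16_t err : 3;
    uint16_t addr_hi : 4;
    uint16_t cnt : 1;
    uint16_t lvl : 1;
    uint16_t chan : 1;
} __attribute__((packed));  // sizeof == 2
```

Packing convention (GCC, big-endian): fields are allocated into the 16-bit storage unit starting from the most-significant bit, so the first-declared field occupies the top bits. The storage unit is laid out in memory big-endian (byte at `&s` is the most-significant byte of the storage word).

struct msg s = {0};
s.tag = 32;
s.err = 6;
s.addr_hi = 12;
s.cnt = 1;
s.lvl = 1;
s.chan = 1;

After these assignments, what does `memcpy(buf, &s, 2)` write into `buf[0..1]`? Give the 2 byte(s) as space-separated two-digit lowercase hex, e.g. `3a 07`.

83 67

[10+:6] tag=32 & 0x3f = 0x20; word=0x8000
[7+:3] err=6 & 0x7 = 0x6; word=0x8300
[3+:4] addr_hi=12 & 0xf = 0xc; word=0x8360
[2+:1] cnt=1 & 0x1 = 0x1; word=0x8364
[1+:1] lvl=1 & 0x1 = 0x1; word=0x8366
[0+:1] chan=1 & 0x1 = 0x1; word=0x8367
word = 0x8367 → big-endian bytes:
  [0]=0x83  [1]=0x67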